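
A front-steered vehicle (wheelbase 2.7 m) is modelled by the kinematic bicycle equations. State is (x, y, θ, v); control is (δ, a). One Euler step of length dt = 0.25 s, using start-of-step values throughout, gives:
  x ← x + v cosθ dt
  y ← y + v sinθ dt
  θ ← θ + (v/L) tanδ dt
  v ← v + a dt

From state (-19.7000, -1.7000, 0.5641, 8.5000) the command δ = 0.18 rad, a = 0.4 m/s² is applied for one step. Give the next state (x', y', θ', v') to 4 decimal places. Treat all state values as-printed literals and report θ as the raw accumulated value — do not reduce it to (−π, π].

(-17.9042, -0.5639, 0.7073, 8.6000)

x' = -19.7000 + 8.5000·cos(0.5641)·0.25 = -17.9042
y' = -1.7000 + 8.5000·sin(0.5641)·0.25 = -0.5639
θ' = 0.5641 + (8.5000/2.7)·tan(0.18)·0.25 = 0.7073
v' = 8.5000 + 0.4000·0.25 = 8.6000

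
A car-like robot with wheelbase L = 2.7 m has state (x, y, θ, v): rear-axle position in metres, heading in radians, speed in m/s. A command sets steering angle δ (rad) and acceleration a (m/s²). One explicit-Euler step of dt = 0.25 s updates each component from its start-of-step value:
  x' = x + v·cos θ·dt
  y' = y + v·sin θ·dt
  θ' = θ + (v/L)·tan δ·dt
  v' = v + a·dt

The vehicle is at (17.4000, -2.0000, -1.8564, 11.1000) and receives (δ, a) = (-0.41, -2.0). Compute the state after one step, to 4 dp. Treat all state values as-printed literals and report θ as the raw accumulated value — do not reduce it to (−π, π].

(16.6182, -4.6626, -2.3031, 10.6000)

x' = 17.4000 + 11.1000·cos(-1.8564)·0.25 = 16.6182
y' = -2.0000 + 11.1000·sin(-1.8564)·0.25 = -4.6626
θ' = -1.8564 + (11.1000/2.7)·tan(-0.41)·0.25 = -2.3031
v' = 11.1000 − 2.0000·0.25 = 10.6000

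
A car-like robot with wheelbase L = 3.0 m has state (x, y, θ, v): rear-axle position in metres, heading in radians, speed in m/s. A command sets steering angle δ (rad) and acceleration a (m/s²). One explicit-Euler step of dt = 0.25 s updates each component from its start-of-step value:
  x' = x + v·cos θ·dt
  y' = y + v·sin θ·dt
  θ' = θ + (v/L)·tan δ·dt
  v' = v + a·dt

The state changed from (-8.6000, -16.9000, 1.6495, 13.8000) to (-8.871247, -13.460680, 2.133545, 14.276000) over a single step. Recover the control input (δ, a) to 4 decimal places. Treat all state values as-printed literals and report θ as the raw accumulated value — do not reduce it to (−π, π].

a = (v'−v)/dt = (0.476000)/0.25 = 1.9040
Δθ = θ'−θ = 0.484045;  (v·dt/L) = 13.8000·0.25/3.0 = 1.150000
tan δ = Δθ·L/(v·dt) = 0.420909  →  δ = 0.3984

δ = 0.3984, a = 1.9040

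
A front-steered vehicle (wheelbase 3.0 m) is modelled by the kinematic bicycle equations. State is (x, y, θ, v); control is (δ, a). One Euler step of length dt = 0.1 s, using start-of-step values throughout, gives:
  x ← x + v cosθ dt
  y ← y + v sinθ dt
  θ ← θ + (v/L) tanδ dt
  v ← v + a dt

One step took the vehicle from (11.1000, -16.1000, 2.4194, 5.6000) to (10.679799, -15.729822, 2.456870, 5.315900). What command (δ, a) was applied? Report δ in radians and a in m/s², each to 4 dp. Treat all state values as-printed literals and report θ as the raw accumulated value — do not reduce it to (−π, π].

δ = 0.1981, a = -2.8410

a = (v'−v)/dt = (-0.284100)/0.1 = -2.8410
Δθ = θ'−θ = 0.037470;  (v·dt/L) = 5.6000·0.1/3.0 = 0.186667
tan δ = Δθ·L/(v·dt) = 0.200732  →  δ = 0.1981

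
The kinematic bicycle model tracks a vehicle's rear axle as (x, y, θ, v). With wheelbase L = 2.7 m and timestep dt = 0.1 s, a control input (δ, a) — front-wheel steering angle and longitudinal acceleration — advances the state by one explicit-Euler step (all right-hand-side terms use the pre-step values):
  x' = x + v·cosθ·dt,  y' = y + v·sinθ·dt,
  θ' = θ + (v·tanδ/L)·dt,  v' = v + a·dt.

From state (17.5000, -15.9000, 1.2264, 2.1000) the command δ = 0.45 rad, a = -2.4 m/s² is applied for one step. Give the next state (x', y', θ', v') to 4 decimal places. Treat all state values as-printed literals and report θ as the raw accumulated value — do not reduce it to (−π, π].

(17.5709, -15.7023, 1.2640, 1.8600)

x' = 17.5000 + 2.1000·cos(1.2264)·0.1 = 17.5709
y' = -15.9000 + 2.1000·sin(1.2264)·0.1 = -15.7023
θ' = 1.2264 + (2.1000/2.7)·tan(0.45)·0.1 = 1.2640
v' = 2.1000 − 2.4000·0.1 = 1.8600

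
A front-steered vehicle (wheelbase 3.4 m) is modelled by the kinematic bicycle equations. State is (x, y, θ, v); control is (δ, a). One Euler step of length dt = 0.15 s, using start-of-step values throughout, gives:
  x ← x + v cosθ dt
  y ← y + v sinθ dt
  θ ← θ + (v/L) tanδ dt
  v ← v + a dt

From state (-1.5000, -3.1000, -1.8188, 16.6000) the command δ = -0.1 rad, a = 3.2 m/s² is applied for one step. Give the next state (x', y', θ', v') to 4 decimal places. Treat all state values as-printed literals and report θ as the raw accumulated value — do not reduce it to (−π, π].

(-2.1112, -5.5138, -1.8923, 17.0800)

x' = -1.5000 + 16.6000·cos(-1.8188)·0.15 = -2.1112
y' = -3.1000 + 16.6000·sin(-1.8188)·0.15 = -5.5138
θ' = -1.8188 + (16.6000/3.4)·tan(-0.1)·0.15 = -1.8923
v' = 16.6000 + 3.2000·0.15 = 17.0800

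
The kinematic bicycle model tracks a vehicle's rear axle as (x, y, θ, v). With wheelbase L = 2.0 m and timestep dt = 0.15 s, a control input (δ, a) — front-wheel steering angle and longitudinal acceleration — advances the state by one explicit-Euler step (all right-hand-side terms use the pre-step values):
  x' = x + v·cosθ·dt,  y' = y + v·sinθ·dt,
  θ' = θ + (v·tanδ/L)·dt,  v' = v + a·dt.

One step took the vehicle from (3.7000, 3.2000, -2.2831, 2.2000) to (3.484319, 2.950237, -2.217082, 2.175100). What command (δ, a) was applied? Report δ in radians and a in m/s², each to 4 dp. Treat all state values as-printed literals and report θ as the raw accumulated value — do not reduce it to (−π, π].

δ = 0.3806, a = -0.1660

a = (v'−v)/dt = (-0.024900)/0.15 = -0.1660
Δθ = θ'−θ = 0.066018;  (v·dt/L) = 2.2000·0.15/2.0 = 0.165000
tan δ = Δθ·L/(v·dt) = 0.400109  →  δ = 0.3806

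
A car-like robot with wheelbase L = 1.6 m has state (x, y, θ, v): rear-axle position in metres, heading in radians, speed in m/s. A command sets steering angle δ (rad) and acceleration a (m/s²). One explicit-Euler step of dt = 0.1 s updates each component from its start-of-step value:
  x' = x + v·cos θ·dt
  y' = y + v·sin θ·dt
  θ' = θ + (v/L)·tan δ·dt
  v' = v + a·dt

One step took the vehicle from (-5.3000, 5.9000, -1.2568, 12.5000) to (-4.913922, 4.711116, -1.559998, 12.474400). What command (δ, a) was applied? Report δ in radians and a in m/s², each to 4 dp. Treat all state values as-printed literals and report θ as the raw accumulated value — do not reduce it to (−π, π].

a = (v'−v)/dt = (-0.025600)/0.1 = -0.2560
Δθ = θ'−θ = -0.303198;  (v·dt/L) = 12.5000·0.1/1.6 = 0.781250
tan δ = Δθ·L/(v·dt) = -0.388093  →  δ = -0.3702

δ = -0.3702, a = -0.2560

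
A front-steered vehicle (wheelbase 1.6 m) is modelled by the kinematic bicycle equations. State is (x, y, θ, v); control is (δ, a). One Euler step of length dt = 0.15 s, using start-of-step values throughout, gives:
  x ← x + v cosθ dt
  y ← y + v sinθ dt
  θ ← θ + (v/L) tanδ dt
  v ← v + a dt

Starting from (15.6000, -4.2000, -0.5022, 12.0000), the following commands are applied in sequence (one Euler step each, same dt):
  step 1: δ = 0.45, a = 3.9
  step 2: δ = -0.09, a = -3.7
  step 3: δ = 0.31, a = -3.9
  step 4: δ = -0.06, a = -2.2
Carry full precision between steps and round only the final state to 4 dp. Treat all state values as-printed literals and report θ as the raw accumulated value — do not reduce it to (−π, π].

after step 1 (δ=0.45, a=3.9): (17.177746, -5.066439, 0.041237, 12.585000)
after step 2 (δ=-0.09, a=-3.7): (19.063891, -4.988616, -0.065237, 12.030000)
after step 3 (δ=0.31, a=-3.9): (20.864553, -5.106252, 0.296033, 11.445000)
after step 4 (δ=-0.06, a=-2.2): (22.506627, -4.605428, 0.231577, 11.115000)

(22.5066, -4.6054, 0.2316, 11.1150)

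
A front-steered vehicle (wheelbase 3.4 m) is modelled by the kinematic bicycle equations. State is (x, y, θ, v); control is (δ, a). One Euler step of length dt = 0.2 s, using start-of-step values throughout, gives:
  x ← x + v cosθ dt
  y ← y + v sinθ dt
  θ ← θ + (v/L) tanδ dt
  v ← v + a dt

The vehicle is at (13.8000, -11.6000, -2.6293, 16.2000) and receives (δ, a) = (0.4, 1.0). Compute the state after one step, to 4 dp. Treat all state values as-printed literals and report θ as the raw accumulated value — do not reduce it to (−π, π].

x' = 13.8000 + 16.2000·cos(-2.6293)·0.2 = 10.9759
y' = -11.6000 + 16.2000·sin(-2.6293)·0.2 = -13.1882
θ' = -2.6293 + (16.2000/3.4)·tan(0.4)·0.2 = -2.2264
v' = 16.2000 + 1.0000·0.2 = 16.4000

(10.9759, -13.1882, -2.2264, 16.4000)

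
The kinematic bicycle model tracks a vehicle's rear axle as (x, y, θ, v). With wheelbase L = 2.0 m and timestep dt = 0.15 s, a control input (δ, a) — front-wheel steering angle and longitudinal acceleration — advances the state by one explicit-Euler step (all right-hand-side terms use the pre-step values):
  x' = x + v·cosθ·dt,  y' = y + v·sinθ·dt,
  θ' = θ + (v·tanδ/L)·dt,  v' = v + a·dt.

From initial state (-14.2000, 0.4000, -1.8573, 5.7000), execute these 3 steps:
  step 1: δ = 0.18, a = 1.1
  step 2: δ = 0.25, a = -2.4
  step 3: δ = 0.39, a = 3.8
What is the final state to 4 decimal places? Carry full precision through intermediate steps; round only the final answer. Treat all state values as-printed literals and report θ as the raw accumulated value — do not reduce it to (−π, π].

(-14.7034, -2.1027, -1.4975, 6.0750)

after step 1 (δ=0.18, a=1.1): (-14.441623, -0.420148, -1.779508, 5.865000)
after step 2 (δ=0.25, a=-2.4): (-14.623907, -1.280807, -1.667189, 5.505000)
after step 3 (δ=0.39, a=3.8): (-14.703381, -2.102723, -1.497475, 6.075000)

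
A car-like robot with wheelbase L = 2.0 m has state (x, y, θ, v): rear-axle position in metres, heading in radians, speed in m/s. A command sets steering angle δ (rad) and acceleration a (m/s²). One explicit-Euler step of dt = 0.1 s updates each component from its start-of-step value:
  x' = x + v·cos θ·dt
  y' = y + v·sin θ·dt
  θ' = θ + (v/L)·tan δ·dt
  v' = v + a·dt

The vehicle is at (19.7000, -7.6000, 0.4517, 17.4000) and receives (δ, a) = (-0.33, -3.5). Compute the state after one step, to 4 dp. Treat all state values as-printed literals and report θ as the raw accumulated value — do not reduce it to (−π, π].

(21.2655, -6.8405, 0.1537, 17.0500)

x' = 19.7000 + 17.4000·cos(0.4517)·0.1 = 21.2655
y' = -7.6000 + 17.4000·sin(0.4517)·0.1 = -6.8405
θ' = 0.4517 + (17.4000/2.0)·tan(-0.33)·0.1 = 0.1537
v' = 17.4000 − 3.5000·0.1 = 17.0500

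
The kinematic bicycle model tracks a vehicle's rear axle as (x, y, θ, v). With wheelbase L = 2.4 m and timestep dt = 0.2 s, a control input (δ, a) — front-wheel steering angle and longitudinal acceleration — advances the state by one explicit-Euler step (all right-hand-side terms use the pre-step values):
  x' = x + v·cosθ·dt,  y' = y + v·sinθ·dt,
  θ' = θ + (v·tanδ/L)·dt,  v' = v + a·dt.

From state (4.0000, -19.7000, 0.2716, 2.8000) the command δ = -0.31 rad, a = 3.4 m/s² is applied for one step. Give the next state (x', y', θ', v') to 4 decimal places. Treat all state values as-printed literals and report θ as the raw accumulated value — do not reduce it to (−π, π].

x' = 4.0000 + 2.8000·cos(0.2716)·0.2 = 4.5395
y' = -19.7000 + 2.8000·sin(0.2716)·0.2 = -19.5498
θ' = 0.2716 + (2.8000/2.4)·tan(-0.31)·0.2 = 0.1969
v' = 2.8000 + 3.4000·0.2 = 3.4800

(4.5395, -19.5498, 0.1969, 3.4800)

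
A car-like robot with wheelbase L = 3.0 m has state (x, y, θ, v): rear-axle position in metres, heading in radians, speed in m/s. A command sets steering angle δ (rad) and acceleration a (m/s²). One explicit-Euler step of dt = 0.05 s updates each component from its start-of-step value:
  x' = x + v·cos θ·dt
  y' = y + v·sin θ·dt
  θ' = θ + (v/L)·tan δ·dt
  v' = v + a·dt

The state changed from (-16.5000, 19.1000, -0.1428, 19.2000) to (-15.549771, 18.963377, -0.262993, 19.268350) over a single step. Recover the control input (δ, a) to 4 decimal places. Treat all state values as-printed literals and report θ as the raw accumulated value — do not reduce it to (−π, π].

a = (v'−v)/dt = (0.068350)/0.05 = 1.3670
Δθ = θ'−θ = -0.120193;  (v·dt/L) = 19.2000·0.05/3.0 = 0.320000
tan δ = Δθ·L/(v·dt) = -0.375603  →  δ = -0.3593

δ = -0.3593, a = 1.3670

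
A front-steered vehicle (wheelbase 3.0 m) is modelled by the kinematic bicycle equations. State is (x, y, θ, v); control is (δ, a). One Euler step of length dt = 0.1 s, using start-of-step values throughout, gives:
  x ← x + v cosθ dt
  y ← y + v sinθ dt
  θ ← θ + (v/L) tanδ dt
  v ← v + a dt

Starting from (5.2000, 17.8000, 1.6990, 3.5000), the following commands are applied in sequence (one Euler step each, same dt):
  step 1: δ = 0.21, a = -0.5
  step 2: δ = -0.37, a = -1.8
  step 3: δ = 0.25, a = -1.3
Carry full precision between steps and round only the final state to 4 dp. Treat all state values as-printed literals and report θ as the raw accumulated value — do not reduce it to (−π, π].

(5.0672, 18.8132, 1.7071, 3.1400)

after step 1 (δ=0.21, a=-0.5): (5.155252, 18.147128, 1.723867, 3.450000)
after step 2 (δ=-0.37, a=-1.8): (5.102648, 18.488094, 1.679262, 3.270000)
after step 3 (δ=0.25, a=-1.3): (5.067249, 18.813172, 1.707095, 3.140000)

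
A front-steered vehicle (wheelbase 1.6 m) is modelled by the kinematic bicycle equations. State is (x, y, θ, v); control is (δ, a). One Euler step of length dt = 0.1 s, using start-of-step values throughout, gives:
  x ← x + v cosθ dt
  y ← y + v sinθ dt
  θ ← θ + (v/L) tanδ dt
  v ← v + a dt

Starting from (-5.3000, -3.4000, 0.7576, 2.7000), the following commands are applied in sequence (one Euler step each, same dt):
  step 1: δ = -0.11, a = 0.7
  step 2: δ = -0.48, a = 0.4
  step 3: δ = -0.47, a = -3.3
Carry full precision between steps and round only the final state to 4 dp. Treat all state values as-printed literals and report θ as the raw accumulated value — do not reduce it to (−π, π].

after step 1 (δ=-0.11, a=0.7): (-5.103848, -3.214461, 0.738962, 2.770000)
after step 2 (δ=-0.48, a=0.4): (-4.899099, -3.027896, 0.648832, 2.810000)
after step 3 (δ=-0.47, a=-3.3): (-4.675201, -2.858100, 0.559620, 2.480000)

(-4.6752, -2.8581, 0.5596, 2.4800)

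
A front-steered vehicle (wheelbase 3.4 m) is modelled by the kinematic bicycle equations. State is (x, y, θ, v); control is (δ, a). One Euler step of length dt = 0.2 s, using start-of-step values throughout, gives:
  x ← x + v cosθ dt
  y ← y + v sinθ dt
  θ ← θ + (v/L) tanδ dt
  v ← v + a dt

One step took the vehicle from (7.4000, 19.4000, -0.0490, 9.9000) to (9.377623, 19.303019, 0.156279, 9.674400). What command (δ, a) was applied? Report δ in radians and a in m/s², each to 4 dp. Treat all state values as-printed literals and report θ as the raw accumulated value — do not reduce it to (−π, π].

δ = 0.3389, a = -1.1280

a = (v'−v)/dt = (-0.225600)/0.2 = -1.1280
Δθ = θ'−θ = 0.205279;  (v·dt/L) = 9.9000·0.2/3.4 = 0.582353
tan δ = Δθ·L/(v·dt) = 0.352499  →  δ = 0.3389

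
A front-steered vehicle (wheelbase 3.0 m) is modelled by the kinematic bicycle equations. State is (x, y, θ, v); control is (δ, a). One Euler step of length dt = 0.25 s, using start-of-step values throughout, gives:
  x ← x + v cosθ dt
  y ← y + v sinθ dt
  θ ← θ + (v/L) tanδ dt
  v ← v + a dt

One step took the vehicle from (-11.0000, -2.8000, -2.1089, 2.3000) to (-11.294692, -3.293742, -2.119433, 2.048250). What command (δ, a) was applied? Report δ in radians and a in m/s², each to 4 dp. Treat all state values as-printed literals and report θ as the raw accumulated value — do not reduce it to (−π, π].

δ = -0.0549, a = -1.0070

a = (v'−v)/dt = (-0.251750)/0.25 = -1.0070
Δθ = θ'−θ = -0.010533;  (v·dt/L) = 2.3000·0.25/3.0 = 0.191667
tan δ = Δθ·L/(v·dt) = -0.054955  →  δ = -0.0549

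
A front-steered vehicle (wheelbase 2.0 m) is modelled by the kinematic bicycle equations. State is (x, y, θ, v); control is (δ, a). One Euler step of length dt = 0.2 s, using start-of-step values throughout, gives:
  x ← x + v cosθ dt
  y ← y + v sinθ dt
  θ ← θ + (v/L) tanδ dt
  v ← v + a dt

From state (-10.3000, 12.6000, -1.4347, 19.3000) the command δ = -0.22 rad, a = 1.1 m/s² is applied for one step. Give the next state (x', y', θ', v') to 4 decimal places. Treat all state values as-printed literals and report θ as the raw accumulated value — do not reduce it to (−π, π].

x' = -10.3000 + 19.3000·cos(-1.4347)·0.2 = -9.7763
y' = 12.6000 + 19.3000·sin(-1.4347)·0.2 = 8.7757
θ' = -1.4347 + (19.3000/2.0)·tan(-0.22)·0.2 = -1.8663
v' = 19.3000 + 1.1000·0.2 = 19.5200

(-9.7763, 8.7757, -1.8663, 19.5200)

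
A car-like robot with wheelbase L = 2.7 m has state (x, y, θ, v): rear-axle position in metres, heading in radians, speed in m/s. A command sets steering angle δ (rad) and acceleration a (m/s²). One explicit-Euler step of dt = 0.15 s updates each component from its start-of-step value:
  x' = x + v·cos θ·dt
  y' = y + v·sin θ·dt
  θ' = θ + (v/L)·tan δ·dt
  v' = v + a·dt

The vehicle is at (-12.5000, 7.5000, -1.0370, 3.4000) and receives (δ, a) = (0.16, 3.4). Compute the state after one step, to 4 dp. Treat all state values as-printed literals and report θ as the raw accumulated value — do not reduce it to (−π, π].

(-12.2405, 7.0610, -1.0065, 3.9100)

x' = -12.5000 + 3.4000·cos(-1.0370)·0.15 = -12.2405
y' = 7.5000 + 3.4000·sin(-1.0370)·0.15 = 7.0610
θ' = -1.0370 + (3.4000/2.7)·tan(0.16)·0.15 = -1.0065
v' = 3.4000 + 3.4000·0.15 = 3.9100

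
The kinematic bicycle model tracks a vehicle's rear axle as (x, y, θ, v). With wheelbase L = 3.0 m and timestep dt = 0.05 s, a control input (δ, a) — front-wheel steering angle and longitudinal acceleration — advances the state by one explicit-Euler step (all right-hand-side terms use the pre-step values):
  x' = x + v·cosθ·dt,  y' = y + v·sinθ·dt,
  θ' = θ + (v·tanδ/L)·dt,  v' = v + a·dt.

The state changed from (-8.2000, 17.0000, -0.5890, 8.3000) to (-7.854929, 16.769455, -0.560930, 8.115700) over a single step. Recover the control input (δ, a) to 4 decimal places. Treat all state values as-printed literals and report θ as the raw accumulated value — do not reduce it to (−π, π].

δ = 0.2002, a = -3.6860

a = (v'−v)/dt = (-0.184300)/0.05 = -3.6860
Δθ = θ'−θ = 0.028070;  (v·dt/L) = 8.3000·0.05/3.0 = 0.138333
tan δ = Δθ·L/(v·dt) = 0.202916  →  δ = 0.2002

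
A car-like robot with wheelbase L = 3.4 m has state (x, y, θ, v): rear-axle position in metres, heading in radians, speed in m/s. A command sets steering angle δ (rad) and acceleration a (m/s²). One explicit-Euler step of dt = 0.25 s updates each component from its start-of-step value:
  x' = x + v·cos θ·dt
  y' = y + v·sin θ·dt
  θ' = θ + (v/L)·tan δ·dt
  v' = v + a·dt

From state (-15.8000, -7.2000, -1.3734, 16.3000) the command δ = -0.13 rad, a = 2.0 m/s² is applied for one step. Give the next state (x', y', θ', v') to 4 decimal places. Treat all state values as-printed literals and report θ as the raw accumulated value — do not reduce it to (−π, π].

(-15.0008, -11.1959, -1.5301, 16.8000)

x' = -15.8000 + 16.3000·cos(-1.3734)·0.25 = -15.0008
y' = -7.2000 + 16.3000·sin(-1.3734)·0.25 = -11.1959
θ' = -1.3734 + (16.3000/3.4)·tan(-0.13)·0.25 = -1.5301
v' = 16.3000 + 2.0000·0.25 = 16.8000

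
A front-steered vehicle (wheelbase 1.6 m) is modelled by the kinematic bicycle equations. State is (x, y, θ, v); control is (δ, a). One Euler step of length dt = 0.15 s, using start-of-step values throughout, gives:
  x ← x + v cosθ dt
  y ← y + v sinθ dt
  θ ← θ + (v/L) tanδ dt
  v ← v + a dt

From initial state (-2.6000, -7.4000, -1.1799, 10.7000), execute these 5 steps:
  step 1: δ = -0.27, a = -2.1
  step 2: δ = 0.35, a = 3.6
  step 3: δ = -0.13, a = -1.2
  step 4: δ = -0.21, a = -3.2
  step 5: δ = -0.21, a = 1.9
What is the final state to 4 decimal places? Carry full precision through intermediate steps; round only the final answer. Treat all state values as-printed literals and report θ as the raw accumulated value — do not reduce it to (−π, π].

(-0.3582, -14.9447, -1.6559, 10.5500)

after step 1 (δ=-0.27, a=-2.1): (-1.988467, -8.883932, -1.457523, 10.385000)
after step 2 (δ=0.35, a=3.6): (-1.812393, -10.431699, -1.102134, 10.925000)
after step 3 (δ=-0.13, a=-1.2): (-1.072180, -11.893747, -1.236037, 10.745000)
after step 4 (δ=-0.21, a=-3.2): (-0.542653, -13.416028, -1.450745, 10.265000)
after step 5 (δ=-0.21, a=1.9): (-0.358247, -14.944696, -1.655861, 10.550000)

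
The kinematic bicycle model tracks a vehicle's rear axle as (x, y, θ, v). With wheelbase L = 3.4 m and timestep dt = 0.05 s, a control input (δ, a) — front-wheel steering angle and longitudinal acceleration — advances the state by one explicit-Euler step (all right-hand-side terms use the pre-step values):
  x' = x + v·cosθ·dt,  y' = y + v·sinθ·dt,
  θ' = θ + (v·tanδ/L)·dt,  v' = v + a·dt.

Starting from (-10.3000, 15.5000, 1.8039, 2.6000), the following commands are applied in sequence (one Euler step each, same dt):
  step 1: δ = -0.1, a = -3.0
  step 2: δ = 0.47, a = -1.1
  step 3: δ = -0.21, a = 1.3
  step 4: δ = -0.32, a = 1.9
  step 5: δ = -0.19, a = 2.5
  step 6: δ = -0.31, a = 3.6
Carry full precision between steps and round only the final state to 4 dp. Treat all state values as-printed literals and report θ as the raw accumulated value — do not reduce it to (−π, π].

after step 1 (δ=-0.1, a=-3.0): (-10.330030, 15.626484, 1.800064, 2.450000)
after step 2 (δ=0.47, a=-1.1): (-10.357870, 15.745779, 1.818365, 2.395000)
after step 3 (δ=-0.21, a=1.3): (-10.387214, 15.861878, 1.810858, 2.460000)
after step 4 (δ=-0.32, a=1.9): (-10.416459, 15.981350, 1.798870, 2.555000)
after step 5 (δ=-0.19, a=2.5): (-10.445343, 16.105792, 1.791644, 2.680000)
after step 6 (δ=-0.31, a=3.6): (-10.474697, 16.236537, 1.779019, 2.860000)

(-10.4747, 16.2365, 1.7790, 2.8600)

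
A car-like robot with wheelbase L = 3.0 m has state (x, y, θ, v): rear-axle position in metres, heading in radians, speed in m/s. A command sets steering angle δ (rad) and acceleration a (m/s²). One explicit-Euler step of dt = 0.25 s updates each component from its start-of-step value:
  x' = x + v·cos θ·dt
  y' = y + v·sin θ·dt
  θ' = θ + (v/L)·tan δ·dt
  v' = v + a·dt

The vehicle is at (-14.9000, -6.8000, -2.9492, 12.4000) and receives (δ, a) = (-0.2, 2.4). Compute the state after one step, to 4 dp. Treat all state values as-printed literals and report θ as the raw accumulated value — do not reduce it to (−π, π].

(-17.9428, -7.3927, -3.1587, 13.0000)

x' = -14.9000 + 12.4000·cos(-2.9492)·0.25 = -17.9428
y' = -6.8000 + 12.4000·sin(-2.9492)·0.25 = -7.3927
θ' = -2.9492 + (12.4000/3.0)·tan(-0.2)·0.25 = -3.1587
v' = 12.4000 + 2.4000·0.25 = 13.0000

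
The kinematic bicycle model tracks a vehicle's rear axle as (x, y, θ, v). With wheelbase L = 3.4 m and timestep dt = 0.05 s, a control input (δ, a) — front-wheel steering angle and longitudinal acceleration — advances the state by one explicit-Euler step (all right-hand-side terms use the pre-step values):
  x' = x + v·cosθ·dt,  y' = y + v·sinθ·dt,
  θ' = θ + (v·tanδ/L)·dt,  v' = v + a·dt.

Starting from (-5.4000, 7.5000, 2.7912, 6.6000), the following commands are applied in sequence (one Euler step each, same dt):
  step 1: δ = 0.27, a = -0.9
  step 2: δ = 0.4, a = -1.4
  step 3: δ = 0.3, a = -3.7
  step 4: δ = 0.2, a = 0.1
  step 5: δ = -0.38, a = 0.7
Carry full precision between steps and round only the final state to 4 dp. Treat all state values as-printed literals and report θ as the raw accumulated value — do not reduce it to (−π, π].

(-6.9436, 7.9601, 2.8701, 6.3400)

after step 1 (δ=0.27, a=-0.9): (-5.709949, 7.613278, 2.818062, 6.555000)
after step 2 (δ=0.4, a=-1.4): (-6.020694, 7.717475, 2.858818, 6.485000)
after step 3 (δ=0.3, a=-3.7): (-6.332067, 7.807948, 2.888319, 6.300000)
after step 4 (δ=0.2, a=0.1): (-6.637017, 7.886879, 2.907099, 6.305000)
after step 5 (δ=-0.38, a=0.7): (-6.943640, 7.960127, 2.870065, 6.340000)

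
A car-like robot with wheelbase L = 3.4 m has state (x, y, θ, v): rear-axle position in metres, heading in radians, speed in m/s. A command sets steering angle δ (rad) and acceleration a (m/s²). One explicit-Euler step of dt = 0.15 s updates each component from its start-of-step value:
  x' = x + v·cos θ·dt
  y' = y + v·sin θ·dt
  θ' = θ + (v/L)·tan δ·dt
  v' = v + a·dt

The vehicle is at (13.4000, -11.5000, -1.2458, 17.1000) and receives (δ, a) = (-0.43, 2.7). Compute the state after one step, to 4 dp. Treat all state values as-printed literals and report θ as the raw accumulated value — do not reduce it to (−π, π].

(14.2190, -13.9307, -1.5918, 17.5050)

x' = 13.4000 + 17.1000·cos(-1.2458)·0.15 = 14.2190
y' = -11.5000 + 17.1000·sin(-1.2458)·0.15 = -13.9307
θ' = -1.2458 + (17.1000/3.4)·tan(-0.43)·0.15 = -1.5918
v' = 17.1000 + 2.7000·0.15 = 17.5050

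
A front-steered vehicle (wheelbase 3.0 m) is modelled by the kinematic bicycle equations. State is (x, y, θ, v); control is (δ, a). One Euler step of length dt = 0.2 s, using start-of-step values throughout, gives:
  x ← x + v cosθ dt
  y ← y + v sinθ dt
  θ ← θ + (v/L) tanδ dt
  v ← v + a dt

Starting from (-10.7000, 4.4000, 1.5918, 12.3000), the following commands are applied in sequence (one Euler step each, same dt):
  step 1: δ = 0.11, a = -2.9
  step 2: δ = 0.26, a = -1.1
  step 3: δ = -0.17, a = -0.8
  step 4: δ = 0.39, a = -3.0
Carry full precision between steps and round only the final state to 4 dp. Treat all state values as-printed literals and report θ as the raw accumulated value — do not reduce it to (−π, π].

(-12.1583, 13.6007, 2.0694, 10.7400)

after step 1 (δ=0.11, a=-2.9): (-10.751665, 6.859457, 1.682366, 11.720000)
after step 2 (δ=0.26, a=-1.1): (-11.012641, 9.188884, 1.890217, 11.500000)
after step 3 (δ=-0.17, a=-0.8): (-11.734880, 11.372544, 1.758614, 11.340000)
after step 4 (δ=0.39, a=-3.0): (-12.158349, 13.600659, 2.069371, 10.740000)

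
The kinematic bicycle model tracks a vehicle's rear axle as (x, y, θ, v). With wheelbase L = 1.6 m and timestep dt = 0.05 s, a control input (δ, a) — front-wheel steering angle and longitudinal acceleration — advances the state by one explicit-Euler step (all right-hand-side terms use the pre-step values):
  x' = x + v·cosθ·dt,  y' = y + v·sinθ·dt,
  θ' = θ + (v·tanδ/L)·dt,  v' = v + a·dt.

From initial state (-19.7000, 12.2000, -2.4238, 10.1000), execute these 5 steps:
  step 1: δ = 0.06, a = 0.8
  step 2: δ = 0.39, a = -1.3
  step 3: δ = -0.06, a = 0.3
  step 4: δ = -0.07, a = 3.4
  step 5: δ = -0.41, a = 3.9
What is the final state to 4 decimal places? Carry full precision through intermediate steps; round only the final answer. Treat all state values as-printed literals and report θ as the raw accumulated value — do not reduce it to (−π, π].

(-21.4633, 10.3876, -2.4550, 10.4550)

after step 1 (δ=0.06, a=0.8): (-20.080396, 11.867850, -2.404840, 10.140000)
after step 2 (δ=0.39, a=-1.3): (-20.455908, 11.527203, -2.274587, 10.075000)
after step 3 (δ=-0.06, a=0.3): (-20.781890, 11.143147, -2.293500, 10.090000)
after step 4 (δ=-0.07, a=3.4): (-21.115574, 10.764762, -2.315608, 10.260000)
after step 5 (δ=-0.41, a=3.9): (-21.463303, 10.387596, -2.454962, 10.455000)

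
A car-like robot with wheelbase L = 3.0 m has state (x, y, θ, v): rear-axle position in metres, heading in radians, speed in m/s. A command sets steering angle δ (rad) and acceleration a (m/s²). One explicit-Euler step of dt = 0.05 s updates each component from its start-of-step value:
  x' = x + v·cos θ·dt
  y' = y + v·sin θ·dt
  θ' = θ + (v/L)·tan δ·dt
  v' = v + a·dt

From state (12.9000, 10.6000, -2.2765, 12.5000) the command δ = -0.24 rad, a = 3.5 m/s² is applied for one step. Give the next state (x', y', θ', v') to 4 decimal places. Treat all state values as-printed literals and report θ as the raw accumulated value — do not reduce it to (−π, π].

(12.4946, 10.1243, -2.3275, 12.6750)

x' = 12.9000 + 12.5000·cos(-2.2765)·0.05 = 12.4946
y' = 10.6000 + 12.5000·sin(-2.2765)·0.05 = 10.1243
θ' = -2.2765 + (12.5000/3.0)·tan(-0.24)·0.05 = -2.3275
v' = 12.5000 + 3.5000·0.05 = 12.6750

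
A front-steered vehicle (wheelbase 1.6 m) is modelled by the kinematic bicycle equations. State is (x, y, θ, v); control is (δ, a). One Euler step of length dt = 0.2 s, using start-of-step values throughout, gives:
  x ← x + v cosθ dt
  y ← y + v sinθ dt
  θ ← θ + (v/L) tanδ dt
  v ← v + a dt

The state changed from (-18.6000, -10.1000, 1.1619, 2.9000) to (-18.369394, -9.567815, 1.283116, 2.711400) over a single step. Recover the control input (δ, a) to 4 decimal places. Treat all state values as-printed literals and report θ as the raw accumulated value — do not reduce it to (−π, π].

δ = 0.3227, a = -0.9430

a = (v'−v)/dt = (-0.188600)/0.2 = -0.9430
Δθ = θ'−θ = 0.121216;  (v·dt/L) = 2.9000·0.2/1.6 = 0.362500
tan δ = Δθ·L/(v·dt) = 0.334389  →  δ = 0.3227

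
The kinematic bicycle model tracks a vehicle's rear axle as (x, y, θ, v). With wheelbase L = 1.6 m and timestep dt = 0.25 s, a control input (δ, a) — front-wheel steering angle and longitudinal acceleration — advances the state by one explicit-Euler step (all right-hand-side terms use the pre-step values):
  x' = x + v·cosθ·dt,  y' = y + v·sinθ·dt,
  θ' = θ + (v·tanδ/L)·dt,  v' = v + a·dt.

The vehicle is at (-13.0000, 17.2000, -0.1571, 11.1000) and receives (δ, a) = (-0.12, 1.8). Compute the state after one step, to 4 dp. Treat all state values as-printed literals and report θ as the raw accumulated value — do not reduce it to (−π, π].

x' = -13.0000 + 11.1000·cos(-0.1571)·0.25 = -10.2592
y' = 17.2000 + 11.1000·sin(-0.1571)·0.25 = 16.7658
θ' = -0.1571 + (11.1000/1.6)·tan(-0.12)·0.25 = -0.3662
v' = 11.1000 + 1.8000·0.25 = 11.5500

(-10.2592, 16.7658, -0.3662, 11.5500)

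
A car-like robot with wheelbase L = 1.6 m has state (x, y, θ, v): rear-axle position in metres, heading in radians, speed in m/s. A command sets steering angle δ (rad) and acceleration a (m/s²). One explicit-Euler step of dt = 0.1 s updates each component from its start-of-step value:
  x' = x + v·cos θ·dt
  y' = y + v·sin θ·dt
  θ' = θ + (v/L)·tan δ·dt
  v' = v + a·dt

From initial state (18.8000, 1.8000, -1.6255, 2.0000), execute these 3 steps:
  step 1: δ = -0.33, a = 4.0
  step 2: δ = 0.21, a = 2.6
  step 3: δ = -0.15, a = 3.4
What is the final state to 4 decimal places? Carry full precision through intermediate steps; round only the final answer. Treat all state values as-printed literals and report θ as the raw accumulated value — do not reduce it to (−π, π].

(18.7483, 1.0960, -1.6615, 3.0000)

after step 1 (δ=-0.33, a=4.0): (18.789065, 1.600299, -1.668316, 2.400000)
after step 2 (δ=0.21, a=2.6): (18.765697, 1.361439, -1.636344, 2.660000)
after step 3 (δ=-0.15, a=3.4): (18.748274, 1.096011, -1.661470, 3.000000)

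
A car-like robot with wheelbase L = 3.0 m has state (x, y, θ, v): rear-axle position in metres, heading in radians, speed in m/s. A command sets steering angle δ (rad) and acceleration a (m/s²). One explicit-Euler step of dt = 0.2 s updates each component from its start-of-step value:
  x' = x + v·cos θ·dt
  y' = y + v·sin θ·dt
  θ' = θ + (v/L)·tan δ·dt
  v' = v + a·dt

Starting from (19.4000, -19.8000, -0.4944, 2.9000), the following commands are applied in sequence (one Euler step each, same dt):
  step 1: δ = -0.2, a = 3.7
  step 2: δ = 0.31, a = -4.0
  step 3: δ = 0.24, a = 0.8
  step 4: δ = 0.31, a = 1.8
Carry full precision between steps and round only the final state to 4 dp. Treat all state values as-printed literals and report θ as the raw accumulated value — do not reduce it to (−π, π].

(21.5977, -20.9344, -0.3455, 3.3600)

after step 1 (δ=-0.2, a=3.7): (19.910547, -20.075212, -0.533591, 3.640000)
after step 2 (δ=0.31, a=-4.0): (20.537345, -20.445493, -0.455858, 2.840000)
after step 3 (δ=0.24, a=0.8): (21.047343, -20.695545, -0.409525, 3.000000)
after step 4 (δ=0.31, a=1.8): (21.597729, -20.934450, -0.345459, 3.360000)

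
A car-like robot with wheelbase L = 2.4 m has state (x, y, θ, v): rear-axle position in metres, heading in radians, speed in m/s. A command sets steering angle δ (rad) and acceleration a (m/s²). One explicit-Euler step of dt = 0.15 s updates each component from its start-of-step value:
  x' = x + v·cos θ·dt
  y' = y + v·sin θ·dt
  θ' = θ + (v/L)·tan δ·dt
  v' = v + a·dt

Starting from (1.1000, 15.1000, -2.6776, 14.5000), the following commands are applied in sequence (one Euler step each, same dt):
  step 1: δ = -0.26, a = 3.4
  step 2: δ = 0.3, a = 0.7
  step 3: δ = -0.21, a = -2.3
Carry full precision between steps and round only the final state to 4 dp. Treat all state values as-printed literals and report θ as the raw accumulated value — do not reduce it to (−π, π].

after step 1 (δ=-0.26, a=3.4): (-0.845043, 14.126639, -2.918682, 15.010000)
after step 2 (δ=0.3, a=0.7): (-3.040837, 13.628902, -2.628486, 15.115000)
after step 3 (δ=-0.21, a=-2.3): (-5.016119, 12.515940, -2.829839, 14.770000)

(-5.0161, 12.5159, -2.8298, 14.7700)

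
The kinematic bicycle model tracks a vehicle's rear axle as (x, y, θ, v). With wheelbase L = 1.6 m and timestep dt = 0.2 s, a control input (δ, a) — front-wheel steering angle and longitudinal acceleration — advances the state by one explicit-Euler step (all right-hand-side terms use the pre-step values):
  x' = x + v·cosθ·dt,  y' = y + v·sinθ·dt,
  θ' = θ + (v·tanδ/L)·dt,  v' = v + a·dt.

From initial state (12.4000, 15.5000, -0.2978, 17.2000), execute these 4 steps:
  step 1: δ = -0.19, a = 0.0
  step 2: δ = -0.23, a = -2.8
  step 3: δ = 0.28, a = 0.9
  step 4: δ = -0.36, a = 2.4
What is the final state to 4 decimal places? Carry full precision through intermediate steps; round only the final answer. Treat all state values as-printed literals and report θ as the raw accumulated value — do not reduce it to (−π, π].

(22.1992, 7.1805, -1.4080, 17.3000)

after step 1 (δ=-0.19, a=0.0): (15.688586, 14.490643, -0.711288, 17.200000)
after step 2 (δ=-0.23, a=-2.8): (18.294461, 12.244977, -1.214696, 16.640000)
after step 3 (δ=0.28, a=0.9): (19.454675, 9.125765, -0.616583, 16.820000)
after step 4 (δ=-0.36, a=2.4): (22.199226, 7.180530, -1.407970, 17.300000)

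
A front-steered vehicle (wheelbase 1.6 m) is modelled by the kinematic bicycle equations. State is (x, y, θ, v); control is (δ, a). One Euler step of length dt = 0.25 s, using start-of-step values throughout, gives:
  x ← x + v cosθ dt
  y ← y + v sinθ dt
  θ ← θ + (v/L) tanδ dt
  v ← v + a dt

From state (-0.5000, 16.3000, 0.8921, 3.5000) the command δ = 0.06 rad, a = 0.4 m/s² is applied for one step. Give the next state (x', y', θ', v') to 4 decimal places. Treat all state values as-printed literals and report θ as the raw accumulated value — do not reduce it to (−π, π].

x' = -0.5000 + 3.5000·cos(0.8921)·0.25 = 0.0493
y' = 16.3000 + 3.5000·sin(0.8921)·0.25 = 16.9811
θ' = 0.8921 + (3.5000/1.6)·tan(0.06)·0.25 = 0.9250
v' = 3.5000 + 0.4000·0.25 = 3.6000

(0.0493, 16.9811, 0.9250, 3.6000)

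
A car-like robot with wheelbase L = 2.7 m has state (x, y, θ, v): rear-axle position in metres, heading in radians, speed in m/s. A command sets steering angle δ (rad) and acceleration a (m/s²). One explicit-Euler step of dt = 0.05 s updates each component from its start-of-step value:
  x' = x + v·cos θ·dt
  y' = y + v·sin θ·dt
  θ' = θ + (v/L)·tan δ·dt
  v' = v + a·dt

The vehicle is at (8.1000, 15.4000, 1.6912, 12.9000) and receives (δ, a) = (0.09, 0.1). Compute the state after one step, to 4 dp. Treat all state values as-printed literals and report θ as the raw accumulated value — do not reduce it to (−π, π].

(8.0225, 16.0403, 1.7128, 12.9050)

x' = 8.1000 + 12.9000·cos(1.6912)·0.05 = 8.0225
y' = 15.4000 + 12.9000·sin(1.6912)·0.05 = 16.0403
θ' = 1.6912 + (12.9000/2.7)·tan(0.09)·0.05 = 1.7128
v' = 12.9000 + 0.1000·0.05 = 12.9050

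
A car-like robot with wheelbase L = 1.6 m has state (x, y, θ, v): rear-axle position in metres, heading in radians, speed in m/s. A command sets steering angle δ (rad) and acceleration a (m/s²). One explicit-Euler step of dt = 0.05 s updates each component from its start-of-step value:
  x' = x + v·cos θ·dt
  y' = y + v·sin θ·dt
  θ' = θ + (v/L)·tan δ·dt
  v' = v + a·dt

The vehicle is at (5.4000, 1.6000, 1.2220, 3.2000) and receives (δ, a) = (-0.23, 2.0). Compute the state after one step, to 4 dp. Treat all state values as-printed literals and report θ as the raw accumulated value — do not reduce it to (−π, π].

(5.4547, 1.7504, 1.1986, 3.3000)

x' = 5.4000 + 3.2000·cos(1.2220)·0.05 = 5.4547
y' = 1.6000 + 3.2000·sin(1.2220)·0.05 = 1.7504
θ' = 1.2220 + (3.2000/1.6)·tan(-0.23)·0.05 = 1.1986
v' = 3.2000 + 2.0000·0.05 = 3.3000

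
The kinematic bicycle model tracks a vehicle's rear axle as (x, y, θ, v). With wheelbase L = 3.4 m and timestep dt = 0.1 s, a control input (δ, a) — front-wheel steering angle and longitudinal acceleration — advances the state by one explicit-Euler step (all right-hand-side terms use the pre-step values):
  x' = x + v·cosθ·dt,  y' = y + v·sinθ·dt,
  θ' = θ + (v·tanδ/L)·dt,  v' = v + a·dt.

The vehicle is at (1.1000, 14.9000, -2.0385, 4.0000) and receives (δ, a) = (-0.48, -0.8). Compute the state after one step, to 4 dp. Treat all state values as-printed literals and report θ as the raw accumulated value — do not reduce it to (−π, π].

(0.9197, 14.5430, -2.0997, 3.9200)

x' = 1.1000 + 4.0000·cos(-2.0385)·0.1 = 0.9197
y' = 14.9000 + 4.0000·sin(-2.0385)·0.1 = 14.5430
θ' = -2.0385 + (4.0000/3.4)·tan(-0.48)·0.1 = -2.0997
v' = 4.0000 − 0.8000·0.1 = 3.9200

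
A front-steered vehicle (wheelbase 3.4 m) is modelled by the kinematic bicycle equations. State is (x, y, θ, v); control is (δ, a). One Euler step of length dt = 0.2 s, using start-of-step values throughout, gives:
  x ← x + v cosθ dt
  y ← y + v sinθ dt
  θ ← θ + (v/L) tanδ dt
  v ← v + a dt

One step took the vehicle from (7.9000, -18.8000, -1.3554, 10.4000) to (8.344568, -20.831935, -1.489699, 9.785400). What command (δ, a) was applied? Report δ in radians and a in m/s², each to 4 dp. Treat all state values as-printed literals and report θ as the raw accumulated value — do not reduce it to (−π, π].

δ = -0.2161, a = -3.0730

a = (v'−v)/dt = (-0.614600)/0.2 = -3.0730
Δθ = θ'−θ = -0.134299;  (v·dt/L) = 10.4000·0.2/3.4 = 0.611765
tan δ = Δθ·L/(v·dt) = -0.219527  →  δ = -0.2161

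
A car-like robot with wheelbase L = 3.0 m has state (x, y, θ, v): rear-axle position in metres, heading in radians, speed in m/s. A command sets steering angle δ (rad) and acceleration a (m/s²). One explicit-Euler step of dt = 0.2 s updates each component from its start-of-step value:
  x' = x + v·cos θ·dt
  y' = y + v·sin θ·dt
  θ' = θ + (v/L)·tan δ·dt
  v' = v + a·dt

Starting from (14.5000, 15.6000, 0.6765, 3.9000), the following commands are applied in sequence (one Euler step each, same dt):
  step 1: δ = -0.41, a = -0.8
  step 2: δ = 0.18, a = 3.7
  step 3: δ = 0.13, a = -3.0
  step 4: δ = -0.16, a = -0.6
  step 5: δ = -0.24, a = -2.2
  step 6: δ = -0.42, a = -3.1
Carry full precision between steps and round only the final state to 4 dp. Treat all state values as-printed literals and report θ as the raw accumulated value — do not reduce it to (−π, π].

(18.2802, 18.2412, 0.4460, 2.7000)

after step 1 (δ=-0.41, a=-0.8): (15.108220, 16.088333, 0.563496, 3.740000)
after step 2 (δ=0.18, a=3.7): (15.740574, 16.487873, 0.608867, 4.480000)
after step 3 (δ=0.13, a=-3.0): (16.475559, 17.000330, 0.647914, 3.880000)
after step 4 (δ=-0.16, a=-0.6): (17.094299, 17.468665, 0.606170, 3.760000)
after step 5 (δ=-0.24, a=-2.2): (17.712319, 17.897097, 0.544828, 3.320000)
after step 6 (δ=-0.42, a=-3.1): (18.280183, 18.241229, 0.445987, 2.700000)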